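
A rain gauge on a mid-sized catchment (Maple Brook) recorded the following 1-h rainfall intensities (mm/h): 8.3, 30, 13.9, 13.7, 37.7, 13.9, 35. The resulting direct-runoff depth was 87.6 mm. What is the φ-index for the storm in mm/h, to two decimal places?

φ ≈ 9.43 mm/h

Only the 6 blocks with intensity above φ contribute runoff: 30, 13.9, 13.7, 37.7, 13.9, 35 mm/h.
Σ(I−φ)·Δt = d  ⇒  (30+13.9+13.7+37.7+13.9+35 − 6φ)·1 = 87.6
φ = (144.2 − 87.6/1) / 6 = 9.43 mm/h.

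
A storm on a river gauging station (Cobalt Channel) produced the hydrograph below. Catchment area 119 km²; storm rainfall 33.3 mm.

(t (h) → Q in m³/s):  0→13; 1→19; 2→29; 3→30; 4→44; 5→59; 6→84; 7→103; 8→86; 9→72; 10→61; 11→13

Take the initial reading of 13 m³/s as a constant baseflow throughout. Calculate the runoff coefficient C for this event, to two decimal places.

ΣQ_DR = 457.0 m³/s; V = ΣQ_DR·Δt = 1.645 × 10^6 m³.
Runoff depth d = V / A = 13.83 mm.
C = d / P = 13.83 / 33.3 = 0.42.

C ≈ 0.42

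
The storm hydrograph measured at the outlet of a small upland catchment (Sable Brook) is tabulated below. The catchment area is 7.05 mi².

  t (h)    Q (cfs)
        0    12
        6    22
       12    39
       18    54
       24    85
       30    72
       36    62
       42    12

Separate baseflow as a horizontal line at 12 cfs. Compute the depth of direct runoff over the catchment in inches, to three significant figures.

d ≈ 0.346 in

Direct runoff: 0.0, 10.0, 27.0, 42.0, 73.0, 60.0, 50.0, 0.0 cfs; ΣQ_DR = 262.0 cfs.
V = ΣQ_DR · Δt = 262.0 × 21600 s = 5.659 × 10^6 ft³.
Over A = 7.05 mi², depth = V / A = 0.346 in.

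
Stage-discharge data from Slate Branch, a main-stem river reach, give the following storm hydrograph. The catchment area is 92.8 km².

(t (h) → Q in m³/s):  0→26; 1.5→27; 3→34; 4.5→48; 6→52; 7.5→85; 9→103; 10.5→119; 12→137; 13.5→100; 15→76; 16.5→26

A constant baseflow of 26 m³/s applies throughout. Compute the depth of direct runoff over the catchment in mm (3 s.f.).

Direct runoff: 0.0, 1.0, 8.0, 22.0, 26.0, 59.0, 77.0, 93.0, 111.0, 74.0, 50.0, 0.0 m³/s; ΣQ_DR = 521.0 m³/s.
V = ΣQ_DR · Δt = 521.0 × 5400 s = 2.813 × 10^6 m³.
Over A = 92.8 km², depth = V / A = 30.3 mm.

d ≈ 30.3 mm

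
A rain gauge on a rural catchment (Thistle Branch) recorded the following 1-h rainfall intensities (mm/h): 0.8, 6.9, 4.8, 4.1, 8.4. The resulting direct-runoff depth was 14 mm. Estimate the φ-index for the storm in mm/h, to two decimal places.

Only the 4 blocks with intensity above φ contribute runoff: 6.9, 4.8, 4.1, 8.4 mm/h.
Σ(I−φ)·Δt = d  ⇒  (6.9+4.8+4.1+8.4 − 4φ)·1 = 14
φ = (24.20 − 14/1) / 4 = 2.55 mm/h.

φ ≈ 2.55 mm/h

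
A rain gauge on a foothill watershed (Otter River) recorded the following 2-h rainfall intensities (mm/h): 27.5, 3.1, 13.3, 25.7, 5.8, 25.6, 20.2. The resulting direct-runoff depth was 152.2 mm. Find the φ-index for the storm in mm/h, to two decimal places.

φ ≈ 7.24 mm/h

Only the 5 blocks with intensity above φ contribute runoff: 27.5, 13.3, 25.7, 25.6, 20.2 mm/h.
Σ(I−φ)·Δt = d  ⇒  (27.5+13.3+25.7+25.6+20.2 − 5φ)·2 = 152.2
φ = (112.3 − 152.2/2) / 5 = 7.24 mm/h.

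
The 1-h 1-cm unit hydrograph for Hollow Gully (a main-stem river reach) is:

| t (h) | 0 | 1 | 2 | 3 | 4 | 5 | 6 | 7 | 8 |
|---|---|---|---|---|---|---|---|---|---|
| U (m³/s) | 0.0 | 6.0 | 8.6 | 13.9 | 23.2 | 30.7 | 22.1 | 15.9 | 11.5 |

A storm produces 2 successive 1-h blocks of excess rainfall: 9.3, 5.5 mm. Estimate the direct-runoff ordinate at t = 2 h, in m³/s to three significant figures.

Q ≈ 11.3 m³/s

By discrete convolution, Q_j = Σ (P_i / 10 mm) · U_{j−i}.
At t = 2 h (j=2): Q = (9.3/10)·8.6 + (5.5/10)·6.0 = 11.3 m³/s.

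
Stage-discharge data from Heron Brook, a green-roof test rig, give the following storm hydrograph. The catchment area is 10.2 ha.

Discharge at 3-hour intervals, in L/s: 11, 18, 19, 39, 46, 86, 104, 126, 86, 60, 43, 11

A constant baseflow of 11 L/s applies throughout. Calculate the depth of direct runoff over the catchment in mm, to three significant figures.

Direct runoff: 0.0, 7.0, 8.0, 28.0, 35.0, 75.0, 93.0, 115.0, 75.0, 49.0, 32.0, 0.0 L/s; ΣQ_DR = 517.0 L/s.
V = ΣQ_DR · Δt = 517.0 × 10800 s = 5.584 × 10^6 L.
Over A = 10.2 ha, depth = V / A = 54.7 mm.

d ≈ 54.7 mm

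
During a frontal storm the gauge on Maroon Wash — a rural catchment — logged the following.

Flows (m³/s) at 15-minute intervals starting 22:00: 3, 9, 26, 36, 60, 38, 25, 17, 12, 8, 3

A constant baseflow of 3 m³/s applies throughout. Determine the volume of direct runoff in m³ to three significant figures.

V ≈ 1.84 × 10^5 m³

Direct-runoff ordinates (Q − Q_b): 0.0, 6.0, 23.0, 33.0, 57.0, 35.0, 22.0, 14.0, 9.0, 5.0, 0.0 m³/s.
ΣQ_DR = 204.0 m³/s.
With Δt = 0.25 h = 900 s, V = ΣQ_DR · Δt = 204.0 × 900 = 1.84 × 10^5 m³.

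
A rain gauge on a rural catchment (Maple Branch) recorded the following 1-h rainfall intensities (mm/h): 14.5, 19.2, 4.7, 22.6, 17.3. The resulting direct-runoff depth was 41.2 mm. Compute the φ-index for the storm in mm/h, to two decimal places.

φ ≈ 8.10 mm/h

Only the 4 blocks with intensity above φ contribute runoff: 14.5, 19.2, 22.6, 17.3 mm/h.
Σ(I−φ)·Δt = d  ⇒  (14.5+19.2+22.6+17.3 − 4φ)·1 = 41.2
φ = (73.60 − 41.2/1) / 4 = 8.10 mm/h.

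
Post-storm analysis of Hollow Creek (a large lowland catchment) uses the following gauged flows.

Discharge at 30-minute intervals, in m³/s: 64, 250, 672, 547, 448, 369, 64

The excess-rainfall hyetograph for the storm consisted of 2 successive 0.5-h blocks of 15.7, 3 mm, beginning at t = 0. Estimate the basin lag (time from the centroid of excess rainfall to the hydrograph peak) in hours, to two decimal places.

Centroid of excess rainfall: t_c = Σ P_i·t̄_i / ΣP_i = 0.3302 h (block centres at 0.25, 0.75 h).
Hydrograph peak occurs at t = 1 h, so basin lag t_L = 1 − 0.3302 = 0.67 h.

t_L ≈ 0.67 h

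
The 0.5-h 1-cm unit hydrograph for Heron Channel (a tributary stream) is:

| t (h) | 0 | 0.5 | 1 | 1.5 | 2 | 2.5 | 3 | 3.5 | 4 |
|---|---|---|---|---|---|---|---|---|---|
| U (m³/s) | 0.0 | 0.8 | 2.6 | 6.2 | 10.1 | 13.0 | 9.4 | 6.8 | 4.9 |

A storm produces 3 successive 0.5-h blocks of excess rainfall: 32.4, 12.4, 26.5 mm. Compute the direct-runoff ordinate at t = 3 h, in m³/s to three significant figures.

Q ≈ 73.3 m³/s

By discrete convolution, Q_j = Σ (P_i / 10 mm) · U_{j−i}.
At t = 3 h (j=6): Q = (32.4/10)·9.4 + (12.4/10)·13.0 + (26.5/10)·10.1 = 73.3 m³/s.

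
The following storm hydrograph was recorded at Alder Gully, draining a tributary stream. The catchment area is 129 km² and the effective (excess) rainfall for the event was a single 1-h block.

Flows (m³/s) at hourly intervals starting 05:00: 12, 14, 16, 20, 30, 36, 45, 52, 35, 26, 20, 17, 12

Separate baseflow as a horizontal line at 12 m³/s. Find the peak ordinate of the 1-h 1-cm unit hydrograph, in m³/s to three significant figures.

Direct runoff: 0.0, 2.0, 4.0, 8.0, 18.0, 24.0, 33.0, 40.0, 23.0, 14.0, 8.0, 5.0, 0.0 m³/s; ΣQ_DR = 179.0 m³/s, peak = 40.0 m³/s.
Runoff depth d = ΣQ_DR·Δt / A = 179.0 × 3600 / (129 km²) = 4.995 mm.
The 1-cm UH is the DRH scaled by (10 mm)/d, so U_p = 40.0 × 10/4.995 = 80.1 m³/s.

U_p ≈ 80.1 m³/s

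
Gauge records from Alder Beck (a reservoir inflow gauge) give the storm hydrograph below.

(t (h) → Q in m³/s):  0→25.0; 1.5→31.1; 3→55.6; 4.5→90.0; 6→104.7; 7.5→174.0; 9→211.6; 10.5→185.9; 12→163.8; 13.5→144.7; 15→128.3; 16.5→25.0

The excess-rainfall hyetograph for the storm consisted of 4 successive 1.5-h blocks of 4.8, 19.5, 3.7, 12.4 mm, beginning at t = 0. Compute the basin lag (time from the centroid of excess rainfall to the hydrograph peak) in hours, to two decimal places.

t_L ≈ 5.87 h

Centroid of excess rainfall: t_c = Σ P_i·t̄_i / ΣP_i = 3.1300 h (block centres at 0.75, 2.25, 3.75, 5.25 h).
Hydrograph peak occurs at t = 9 h, so basin lag t_L = 9 − 3.1300 = 5.87 h.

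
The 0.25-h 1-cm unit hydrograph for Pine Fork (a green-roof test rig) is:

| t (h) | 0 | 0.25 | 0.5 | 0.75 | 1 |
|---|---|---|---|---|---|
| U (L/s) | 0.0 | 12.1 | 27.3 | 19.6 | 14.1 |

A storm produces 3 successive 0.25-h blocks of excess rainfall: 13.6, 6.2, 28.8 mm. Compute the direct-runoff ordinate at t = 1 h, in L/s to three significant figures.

By discrete convolution, Q_j = Σ (P_i / 10 mm) · U_{j−i}.
At t = 1 h (j=4): Q = (13.6/10)·14.1 + (6.2/10)·19.6 + (28.8/10)·27.3 = 110 L/s.

Q ≈ 110 L/s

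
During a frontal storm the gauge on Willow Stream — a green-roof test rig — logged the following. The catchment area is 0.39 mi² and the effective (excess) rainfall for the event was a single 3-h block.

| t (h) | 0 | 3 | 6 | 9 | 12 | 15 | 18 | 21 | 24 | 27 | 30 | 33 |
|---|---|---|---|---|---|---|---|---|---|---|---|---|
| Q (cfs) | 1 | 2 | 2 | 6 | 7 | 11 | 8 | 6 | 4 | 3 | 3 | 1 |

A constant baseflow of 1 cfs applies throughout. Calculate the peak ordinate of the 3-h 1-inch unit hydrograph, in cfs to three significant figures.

U_p ≈ 20.0 cfs

Direct runoff: 0.0, 1.0, 1.0, 5.0, 6.0, 10.0, 7.0, 5.0, 3.0, 2.0, 2.0, 0.0 cfs; ΣQ_DR = 42.00 cfs, peak = 10.0 cfs.
Runoff depth d = ΣQ_DR·Δt / A = 42.00 × 10800 / (0.39 mi²) = 0.5006 in.
The 1-inch UH is the DRH scaled by (1 in)/d, so U_p = 10.0 × 1/0.5006 = 20.0 cfs.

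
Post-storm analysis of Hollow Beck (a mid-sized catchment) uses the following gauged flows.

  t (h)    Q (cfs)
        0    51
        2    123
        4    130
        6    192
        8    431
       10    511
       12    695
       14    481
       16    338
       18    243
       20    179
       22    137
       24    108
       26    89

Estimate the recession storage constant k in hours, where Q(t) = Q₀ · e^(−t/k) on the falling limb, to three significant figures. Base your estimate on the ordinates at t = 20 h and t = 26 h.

On the falling limb, Q drops from 179 to 89 cfs between t = 20 h and t = 26 h (Δt = 6 h).
k = −Δt / ln(Q₂/Q₁) = −6 / ln(89/179) = 8.59 h.

k ≈ 8.59 h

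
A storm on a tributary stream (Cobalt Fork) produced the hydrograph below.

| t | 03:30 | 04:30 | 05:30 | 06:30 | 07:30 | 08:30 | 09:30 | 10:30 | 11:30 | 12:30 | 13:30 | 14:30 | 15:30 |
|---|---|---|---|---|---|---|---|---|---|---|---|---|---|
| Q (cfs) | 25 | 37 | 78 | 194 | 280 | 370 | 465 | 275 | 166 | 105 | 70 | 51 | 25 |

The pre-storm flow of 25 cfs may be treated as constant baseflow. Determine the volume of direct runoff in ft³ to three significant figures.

Direct-runoff ordinates (Q − Q_b): 0.0, 12.0, 53.0, 169.0, 255.0, 345.0, 440.0, 250.0, 141.0, 80.0, 45.0, 26.0, 0.0 cfs.
ΣQ_DR = 1816 cfs.
With Δt = 1 h = 3600 s, V = ΣQ_DR · Δt = 1816 × 3600 = 6.54 × 10^6 ft³.

V ≈ 6.54 × 10^6 ft³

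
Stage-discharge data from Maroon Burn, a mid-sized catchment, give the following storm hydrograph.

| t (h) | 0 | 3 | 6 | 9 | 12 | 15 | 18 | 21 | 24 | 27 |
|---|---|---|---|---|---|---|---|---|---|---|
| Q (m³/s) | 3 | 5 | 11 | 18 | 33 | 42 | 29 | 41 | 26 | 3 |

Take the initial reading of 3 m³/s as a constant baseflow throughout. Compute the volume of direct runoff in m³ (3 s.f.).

Direct-runoff ordinates (Q − Q_b): 0.0, 2.0, 8.0, 15.0, 30.0, 39.0, 26.0, 38.0, 23.0, 0.0 m³/s.
ΣQ_DR = 181.0 m³/s.
With Δt = 3 h = 10800 s, V = ΣQ_DR · Δt = 181.0 × 10800 = 1.95 × 10^6 m³.

V ≈ 1.95 × 10^6 m³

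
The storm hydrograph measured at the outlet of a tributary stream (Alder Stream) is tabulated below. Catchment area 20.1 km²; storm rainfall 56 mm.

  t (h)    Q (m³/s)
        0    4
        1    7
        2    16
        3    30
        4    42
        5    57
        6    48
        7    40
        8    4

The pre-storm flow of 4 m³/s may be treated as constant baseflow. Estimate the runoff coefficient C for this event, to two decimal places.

C ≈ 0.68

ΣQ_DR = 212.0 m³/s; V = ΣQ_DR·Δt = 7.632 × 10^5 m³.
Runoff depth d = V / A = 37.97 mm.
C = d / P = 37.97 / 56 = 0.68.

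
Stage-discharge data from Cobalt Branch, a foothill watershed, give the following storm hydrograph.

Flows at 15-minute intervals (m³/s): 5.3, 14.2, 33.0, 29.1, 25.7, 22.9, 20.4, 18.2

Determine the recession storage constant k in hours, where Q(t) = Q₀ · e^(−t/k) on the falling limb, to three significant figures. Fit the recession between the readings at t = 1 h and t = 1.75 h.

k ≈ 2.17 h

On the falling limb, Q drops from 25.7 to 18.2 m³/s between t = 1 h and t = 1.75 h (Δt = 0.75 h).
k = −Δt / ln(Q₂/Q₁) = −0.75 / ln(18.2/25.7) = 2.17 h.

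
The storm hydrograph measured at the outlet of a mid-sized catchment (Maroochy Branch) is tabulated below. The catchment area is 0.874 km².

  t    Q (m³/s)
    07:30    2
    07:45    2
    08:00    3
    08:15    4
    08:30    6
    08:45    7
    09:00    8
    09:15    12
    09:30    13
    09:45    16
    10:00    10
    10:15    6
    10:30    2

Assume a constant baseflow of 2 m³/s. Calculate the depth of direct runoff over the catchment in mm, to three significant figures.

d ≈ 66.9 mm

Direct runoff: 0.0, 0.0, 1.0, 2.0, 4.0, 5.0, 6.0, 10.0, 11.0, 14.0, 8.0, 4.0, 0.0 m³/s; ΣQ_DR = 65.00 m³/s.
V = ΣQ_DR · Δt = 65.00 × 900 s = 58500 m³.
Over A = 0.874 km², depth = V / A = 66.9 mm.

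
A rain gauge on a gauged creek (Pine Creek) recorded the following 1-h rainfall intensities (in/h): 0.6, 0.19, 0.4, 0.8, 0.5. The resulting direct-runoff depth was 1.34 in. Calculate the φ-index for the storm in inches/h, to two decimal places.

Only the 4 blocks with intensity above φ contribute runoff: 0.6, 0.4, 0.8, 0.5 in/h.
Σ(I−φ)·Δt = d  ⇒  (0.6+0.4+0.8+0.5 − 4φ)·1 = 1.34
φ = (2.300 − 1.34/1) / 4 = 0.24 in/h.

φ ≈ 0.24 in/h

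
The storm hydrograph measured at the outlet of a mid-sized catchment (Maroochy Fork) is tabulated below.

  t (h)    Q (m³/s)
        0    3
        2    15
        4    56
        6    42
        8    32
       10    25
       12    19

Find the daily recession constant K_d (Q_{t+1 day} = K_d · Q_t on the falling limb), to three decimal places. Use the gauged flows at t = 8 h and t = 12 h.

K_d ≈ 0.044

Between t = 8 h and t = 12 h the flow falls from 32 to 19 m³/s over 2×2 h = 4 h.
Per-interval ratio K = (19/32)^(1/2) = 0.7706; K_d = K^(24/2) = 0.044.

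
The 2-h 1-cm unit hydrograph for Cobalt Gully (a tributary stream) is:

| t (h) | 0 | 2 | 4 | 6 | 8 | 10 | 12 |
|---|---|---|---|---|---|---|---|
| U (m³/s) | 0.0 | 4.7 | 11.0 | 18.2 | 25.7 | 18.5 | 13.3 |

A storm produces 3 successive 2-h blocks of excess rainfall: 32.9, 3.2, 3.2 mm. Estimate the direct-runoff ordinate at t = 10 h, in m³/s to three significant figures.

Q ≈ 74.9 m³/s

By discrete convolution, Q_j = Σ (P_i / 10 mm) · U_{j−i}.
At t = 10 h (j=5): Q = (32.9/10)·18.5 + (3.2/10)·25.7 + (3.2/10)·18.2 = 74.9 m³/s.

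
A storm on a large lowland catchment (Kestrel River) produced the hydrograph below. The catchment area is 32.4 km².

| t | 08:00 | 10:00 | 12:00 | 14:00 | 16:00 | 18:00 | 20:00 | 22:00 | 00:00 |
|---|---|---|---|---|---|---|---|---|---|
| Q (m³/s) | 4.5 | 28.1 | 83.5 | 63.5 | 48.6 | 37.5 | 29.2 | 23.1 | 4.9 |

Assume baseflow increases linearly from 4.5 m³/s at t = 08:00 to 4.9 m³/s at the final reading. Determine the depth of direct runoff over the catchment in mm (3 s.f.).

d ≈ 62.4 mm

Direct runoff: 0.00, 23.55, 78.90, 58.85, 43.90, 32.75, 24.40, 18.25, 0.00 m³/s; ΣQ_DR = 280.6 m³/s.
V = ΣQ_DR · Δt = 280.6 × 7200 s = 2.020 × 10^6 m³.
Over A = 32.4 km², depth = V / A = 62.4 mm.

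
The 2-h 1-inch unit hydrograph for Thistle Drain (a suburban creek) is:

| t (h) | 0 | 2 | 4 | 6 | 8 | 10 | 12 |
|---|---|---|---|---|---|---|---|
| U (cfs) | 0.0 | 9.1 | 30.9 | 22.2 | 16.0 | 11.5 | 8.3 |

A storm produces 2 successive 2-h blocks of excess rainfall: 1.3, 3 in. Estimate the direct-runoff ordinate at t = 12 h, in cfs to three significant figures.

By discrete convolution, Q_j = Σ (P_i / 1 in) · U_{j−i}.
At t = 12 h (j=6): Q = (1.3/1)·8.3 + (3/1)·11.5 = 45.3 cfs.

Q ≈ 45.3 cfs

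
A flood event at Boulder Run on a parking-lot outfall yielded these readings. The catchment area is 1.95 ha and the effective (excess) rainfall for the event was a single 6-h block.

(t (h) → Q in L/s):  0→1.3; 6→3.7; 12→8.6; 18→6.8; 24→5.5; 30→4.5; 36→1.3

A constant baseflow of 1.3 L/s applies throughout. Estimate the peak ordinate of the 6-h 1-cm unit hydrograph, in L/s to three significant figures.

U_p ≈ 2.92 L/s

Direct runoff: 0.0, 2.4, 7.3, 5.5, 4.2, 3.2, 0.0 L/s; ΣQ_DR = 22.60 L/s, peak = 7.3 L/s.
Runoff depth d = ΣQ_DR·Δt / A = 22.60 × 21600 / (1.95 ha) = 25.03 mm.
The 1-cm UH is the DRH scaled by (10 mm)/d, so U_p = 7.3 × 10/25.03 = 2.92 L/s.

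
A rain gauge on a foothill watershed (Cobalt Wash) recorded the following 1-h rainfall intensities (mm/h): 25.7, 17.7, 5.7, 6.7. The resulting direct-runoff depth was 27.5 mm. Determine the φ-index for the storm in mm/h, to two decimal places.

Only the 2 blocks with intensity above φ contribute runoff: 25.7, 17.7 mm/h.
Σ(I−φ)·Δt = d  ⇒  (25.7+17.7 − 2φ)·1 = 27.5
φ = (43.40 − 27.5/1) / 2 = 7.95 mm/h.

φ ≈ 7.95 mm/h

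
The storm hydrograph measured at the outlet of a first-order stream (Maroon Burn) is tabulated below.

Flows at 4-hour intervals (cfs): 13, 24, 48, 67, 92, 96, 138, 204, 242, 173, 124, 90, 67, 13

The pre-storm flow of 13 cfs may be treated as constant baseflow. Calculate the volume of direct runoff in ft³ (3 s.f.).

V ≈ 1.74 × 10^7 ft³

Direct-runoff ordinates (Q − Q_b): 0.0, 11.0, 35.0, 54.0, 79.0, 83.0, 125.0, 191.0, 229.0, 160.0, 111.0, 77.0, 54.0, 0.0 cfs.
ΣQ_DR = 1209 cfs.
With Δt = 4 h = 14400 s, V = ΣQ_DR · Δt = 1209 × 14400 = 1.74 × 10^7 ft³.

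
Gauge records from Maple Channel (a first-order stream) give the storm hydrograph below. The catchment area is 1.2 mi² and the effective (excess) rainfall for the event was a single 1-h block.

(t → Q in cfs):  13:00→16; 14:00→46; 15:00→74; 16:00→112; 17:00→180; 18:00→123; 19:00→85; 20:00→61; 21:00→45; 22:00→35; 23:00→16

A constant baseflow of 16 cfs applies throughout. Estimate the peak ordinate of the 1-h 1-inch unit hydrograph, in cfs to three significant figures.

U_p ≈ 206 cfs

Direct runoff: 0.0, 30.0, 58.0, 96.0, 164.0, 107.0, 69.0, 45.0, 29.0, 19.0, 0.0 cfs; ΣQ_DR = 617.0 cfs, peak = 164.0 cfs.
Runoff depth d = ΣQ_DR·Δt / A = 617.0 × 3600 / (1.2 mi²) = 0.7967 in.
The 1-inch UH is the DRH scaled by (1 in)/d, so U_p = 164.0 × 1/0.7967 = 206 cfs.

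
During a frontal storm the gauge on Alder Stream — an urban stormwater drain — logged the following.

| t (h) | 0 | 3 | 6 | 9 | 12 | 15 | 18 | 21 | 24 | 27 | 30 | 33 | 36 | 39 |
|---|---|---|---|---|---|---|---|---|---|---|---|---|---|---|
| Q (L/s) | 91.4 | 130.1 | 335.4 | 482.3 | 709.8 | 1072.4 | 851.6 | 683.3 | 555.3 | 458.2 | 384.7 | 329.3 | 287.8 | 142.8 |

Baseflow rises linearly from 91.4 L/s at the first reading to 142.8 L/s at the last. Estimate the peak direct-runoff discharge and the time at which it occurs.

Subtracting baseflow gives direct-runoff ordinates: 0.00, 34.75, 236.09, 379.04, 602.58, 961.23, 736.48, 564.22, 432.27, 331.22, 253.76, 194.41, 148.95, 0.00 L/s.
The maximum is 961.23 L/s, occurring at the reading for t = 15 h.

Q_p = 961.23 L/s at t = 15 h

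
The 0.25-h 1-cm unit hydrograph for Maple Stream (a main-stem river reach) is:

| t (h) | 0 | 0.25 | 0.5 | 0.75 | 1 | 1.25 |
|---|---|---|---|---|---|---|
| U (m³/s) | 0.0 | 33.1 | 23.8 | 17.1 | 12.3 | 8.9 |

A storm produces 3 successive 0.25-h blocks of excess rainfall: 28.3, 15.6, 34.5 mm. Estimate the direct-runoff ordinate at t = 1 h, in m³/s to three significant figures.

By discrete convolution, Q_j = Σ (P_i / 10 mm) · U_{j−i}.
At t = 1 h (j=4): Q = (28.3/10)·12.3 + (15.6/10)·17.1 + (34.5/10)·23.8 = 144 m³/s.

Q ≈ 144 m³/s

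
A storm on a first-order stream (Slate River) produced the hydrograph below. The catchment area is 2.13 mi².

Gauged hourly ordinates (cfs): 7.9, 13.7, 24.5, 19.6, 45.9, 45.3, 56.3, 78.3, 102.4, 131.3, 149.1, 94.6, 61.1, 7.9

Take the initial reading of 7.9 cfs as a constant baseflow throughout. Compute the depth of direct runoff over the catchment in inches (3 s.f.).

Direct runoff: 0.0, 5.8, 16.6, 11.7, 38.0, 37.4, 48.4, 70.4, 94.5, 123.4, 141.2, 86.7, 53.2, 0.0 cfs; ΣQ_DR = 727.3 cfs.
V = ΣQ_DR · Δt = 727.3 × 3600 s = 2.618 × 10^6 ft³.
Over A = 2.13 mi², depth = V / A = 0.529 in.

d ≈ 0.529 in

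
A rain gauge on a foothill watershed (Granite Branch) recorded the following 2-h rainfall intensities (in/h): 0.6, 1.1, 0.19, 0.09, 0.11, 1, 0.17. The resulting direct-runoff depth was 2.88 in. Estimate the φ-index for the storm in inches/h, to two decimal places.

φ ≈ 0.42 in/h

Only the 3 blocks with intensity above φ contribute runoff: 0.6, 1.1, 1 in/h.
Σ(I−φ)·Δt = d  ⇒  (0.6+1.1+1 − 3φ)·2 = 2.88
φ = (2.700 − 2.88/2) / 3 = 0.42 in/h.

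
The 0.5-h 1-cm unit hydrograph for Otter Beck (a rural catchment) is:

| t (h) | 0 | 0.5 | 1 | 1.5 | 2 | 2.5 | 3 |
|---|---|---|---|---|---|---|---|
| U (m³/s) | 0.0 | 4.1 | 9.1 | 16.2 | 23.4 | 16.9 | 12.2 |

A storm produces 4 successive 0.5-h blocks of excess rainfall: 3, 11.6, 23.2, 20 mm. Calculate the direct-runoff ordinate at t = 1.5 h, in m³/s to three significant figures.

Q ≈ 24.9 m³/s

By discrete convolution, Q_j = Σ (P_i / 10 mm) · U_{j−i}.
At t = 1.5 h (j=3): Q = (3/10)·16.2 + (11.6/10)·9.1 + (23.2/10)·4.1 + (20/10)·0.0 = 24.9 m³/s.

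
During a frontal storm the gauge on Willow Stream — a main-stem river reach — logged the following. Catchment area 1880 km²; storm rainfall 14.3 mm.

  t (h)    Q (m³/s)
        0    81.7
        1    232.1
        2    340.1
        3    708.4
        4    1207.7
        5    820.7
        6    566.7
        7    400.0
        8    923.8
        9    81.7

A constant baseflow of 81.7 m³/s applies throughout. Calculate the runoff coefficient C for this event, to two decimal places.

ΣQ_DR = 4546 m³/s; V = ΣQ_DR·Δt = 1.637 × 10^7 m³.
Runoff depth d = V / A = 8.705 mm.
C = d / P = 8.705 / 14.3 = 0.61.

C ≈ 0.61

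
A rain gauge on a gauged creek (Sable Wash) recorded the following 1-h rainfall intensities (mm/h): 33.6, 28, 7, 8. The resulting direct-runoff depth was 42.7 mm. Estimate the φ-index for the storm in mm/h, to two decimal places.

φ ≈ 9.45 mm/h

Only the 2 blocks with intensity above φ contribute runoff: 33.6, 28 mm/h.
Σ(I−φ)·Δt = d  ⇒  (33.6+28 − 2φ)·1 = 42.7
φ = (61.60 − 42.7/1) / 2 = 9.45 mm/h.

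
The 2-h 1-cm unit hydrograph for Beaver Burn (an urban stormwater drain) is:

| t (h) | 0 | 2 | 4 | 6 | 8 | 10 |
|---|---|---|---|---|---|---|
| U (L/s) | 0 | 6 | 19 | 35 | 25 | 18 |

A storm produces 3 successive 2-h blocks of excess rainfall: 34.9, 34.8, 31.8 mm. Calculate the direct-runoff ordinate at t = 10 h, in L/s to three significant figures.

By discrete convolution, Q_j = Σ (P_i / 10 mm) · U_{j−i}.
At t = 10 h (j=5): Q = (34.9/10)·18 + (34.8/10)·25 + (31.8/10)·35 = 261 L/s.

Q ≈ 261 L/s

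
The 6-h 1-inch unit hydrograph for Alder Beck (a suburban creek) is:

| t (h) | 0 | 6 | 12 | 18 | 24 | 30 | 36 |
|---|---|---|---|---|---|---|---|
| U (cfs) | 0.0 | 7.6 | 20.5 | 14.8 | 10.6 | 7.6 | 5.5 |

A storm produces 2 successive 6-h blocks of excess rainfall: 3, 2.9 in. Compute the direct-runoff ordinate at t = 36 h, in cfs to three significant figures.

Q ≈ 38.5 cfs

By discrete convolution, Q_j = Σ (P_i / 1 in) · U_{j−i}.
At t = 36 h (j=6): Q = (3/1)·5.5 + (2.9/1)·7.6 = 38.5 cfs.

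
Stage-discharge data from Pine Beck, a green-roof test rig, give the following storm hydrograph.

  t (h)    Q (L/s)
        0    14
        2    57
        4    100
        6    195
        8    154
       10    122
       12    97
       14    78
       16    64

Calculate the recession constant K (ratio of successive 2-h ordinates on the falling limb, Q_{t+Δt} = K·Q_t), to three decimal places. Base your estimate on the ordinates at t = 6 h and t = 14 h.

K ≈ 0.795

Using the recession-limb readings at t = 6 h and t = 14 h: Q falls from 195 to 78 L/s over 4 intervals.
K = (Q₂/Q₁)^(1/4) = (78/195)^(1/4) = 0.795.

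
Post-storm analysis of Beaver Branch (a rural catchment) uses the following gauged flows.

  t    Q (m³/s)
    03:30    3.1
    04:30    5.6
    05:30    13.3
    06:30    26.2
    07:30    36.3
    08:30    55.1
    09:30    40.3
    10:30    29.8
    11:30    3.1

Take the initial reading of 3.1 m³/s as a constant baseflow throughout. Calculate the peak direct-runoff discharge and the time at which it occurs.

Q_p = 52.0 m³/s at t = 08:30

Subtracting baseflow gives direct-runoff ordinates: 0.0, 2.5, 10.2, 23.1, 33.2, 52.0, 37.2, 26.7, 0.0 m³/s.
The maximum is 52.0 m³/s, occurring at the reading for t = 08:30.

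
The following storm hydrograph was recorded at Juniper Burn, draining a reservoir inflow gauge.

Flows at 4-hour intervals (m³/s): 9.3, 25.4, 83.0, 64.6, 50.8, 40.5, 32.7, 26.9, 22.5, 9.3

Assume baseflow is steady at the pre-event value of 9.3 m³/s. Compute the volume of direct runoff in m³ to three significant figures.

Direct-runoff ordinates (Q − Q_b): 0.0, 16.1, 73.7, 55.3, 41.5, 31.2, 23.4, 17.6, 13.2, 0.0 m³/s.
ΣQ_DR = 272.0 m³/s.
With Δt = 4 h = 14400 s, V = ΣQ_DR · Δt = 272.0 × 14400 = 3.92 × 10^6 m³.

V ≈ 3.92 × 10^6 m³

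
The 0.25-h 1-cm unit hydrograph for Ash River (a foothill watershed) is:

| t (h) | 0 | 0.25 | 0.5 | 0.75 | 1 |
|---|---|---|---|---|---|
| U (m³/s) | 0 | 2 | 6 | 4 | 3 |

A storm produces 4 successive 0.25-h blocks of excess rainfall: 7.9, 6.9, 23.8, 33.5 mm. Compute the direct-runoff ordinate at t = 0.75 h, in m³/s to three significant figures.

By discrete convolution, Q_j = Σ (P_i / 10 mm) · U_{j−i}.
At t = 0.75 h (j=3): Q = (7.9/10)·4 + (6.9/10)·6 + (23.8/10)·2 + (33.5/10)·0 = 12.1 m³/s.

Q ≈ 12.1 m³/s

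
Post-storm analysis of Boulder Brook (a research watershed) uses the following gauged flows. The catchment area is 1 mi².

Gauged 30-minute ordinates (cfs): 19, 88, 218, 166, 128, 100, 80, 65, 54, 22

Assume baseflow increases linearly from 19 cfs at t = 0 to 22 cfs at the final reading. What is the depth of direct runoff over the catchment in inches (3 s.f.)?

Direct runoff: 0.00, 68.67, 198.33, 146.00, 107.67, 79.33, 59.00, 43.67, 32.33, 0.00 cfs; ΣQ_DR = 735.0 cfs.
V = ΣQ_DR · Δt = 735.0 × 1800 s = 1.323 × 10^6 ft³.
Over A = 1 mi², depth = V / A = 0.569 in.

d ≈ 0.569 in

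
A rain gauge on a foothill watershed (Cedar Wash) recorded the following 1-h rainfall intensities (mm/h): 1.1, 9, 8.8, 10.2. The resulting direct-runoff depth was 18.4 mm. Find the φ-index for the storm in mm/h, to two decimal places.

φ ≈ 3.20 mm/h

Only the 3 blocks with intensity above φ contribute runoff: 9, 8.8, 10.2 mm/h.
Σ(I−φ)·Δt = d  ⇒  (9+8.8+10.2 − 3φ)·1 = 18.4
φ = (28.00 − 18.4/1) / 3 = 3.20 mm/h.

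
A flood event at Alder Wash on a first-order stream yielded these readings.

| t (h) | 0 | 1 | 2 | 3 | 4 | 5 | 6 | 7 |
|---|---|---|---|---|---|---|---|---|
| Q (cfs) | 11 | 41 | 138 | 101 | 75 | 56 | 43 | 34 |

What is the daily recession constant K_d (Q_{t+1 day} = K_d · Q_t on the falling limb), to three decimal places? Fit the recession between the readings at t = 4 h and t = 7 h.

Between t = 4 h and t = 7 h the flow falls from 75 to 34 cfs over 3×1 h = 3 h.
Per-interval ratio K = (34/75)^(1/3) = 0.7682; K_d = K^(24/1) = 0.002.

K_d ≈ 0.002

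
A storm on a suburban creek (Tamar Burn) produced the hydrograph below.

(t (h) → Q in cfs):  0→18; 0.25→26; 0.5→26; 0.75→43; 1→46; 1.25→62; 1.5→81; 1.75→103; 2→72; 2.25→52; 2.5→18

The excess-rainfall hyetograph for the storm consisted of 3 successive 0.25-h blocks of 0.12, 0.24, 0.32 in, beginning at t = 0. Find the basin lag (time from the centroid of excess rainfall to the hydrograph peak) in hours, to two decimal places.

Centroid of excess rainfall: t_c = Σ P_i·t̄_i / ΣP_i = 0.4485 h (block centres at 0.125, 0.375, 0.625 h).
Hydrograph peak occurs at t = 1.75 h, so basin lag t_L = 1.75 − 0.4485 = 1.30 h.

t_L ≈ 1.30 h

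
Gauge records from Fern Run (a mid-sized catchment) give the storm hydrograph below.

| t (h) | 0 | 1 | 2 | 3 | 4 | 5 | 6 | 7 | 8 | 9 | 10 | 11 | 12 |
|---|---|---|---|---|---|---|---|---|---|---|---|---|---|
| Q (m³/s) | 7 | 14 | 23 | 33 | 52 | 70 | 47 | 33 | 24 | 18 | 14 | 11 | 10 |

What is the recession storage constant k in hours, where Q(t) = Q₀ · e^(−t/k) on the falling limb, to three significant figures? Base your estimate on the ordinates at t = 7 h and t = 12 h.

k ≈ 4.19 h

On the falling limb, Q drops from 33 to 10 m³/s between t = 7 h and t = 12 h (Δt = 5 h).
k = −Δt / ln(Q₂/Q₁) = −5 / ln(10/33) = 4.19 h.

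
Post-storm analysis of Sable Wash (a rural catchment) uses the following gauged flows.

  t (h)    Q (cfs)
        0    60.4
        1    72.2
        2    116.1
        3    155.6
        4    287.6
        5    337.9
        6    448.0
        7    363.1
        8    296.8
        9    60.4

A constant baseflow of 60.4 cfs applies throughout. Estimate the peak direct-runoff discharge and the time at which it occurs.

Subtracting baseflow gives direct-runoff ordinates: 0.0, 11.8, 55.7, 95.2, 227.2, 277.5, 387.6, 302.7, 236.4, 0.0 cfs.
The maximum is 387.6 cfs, occurring at the reading for t = 6 h.

Q_p = 387.6 cfs at t = 6 h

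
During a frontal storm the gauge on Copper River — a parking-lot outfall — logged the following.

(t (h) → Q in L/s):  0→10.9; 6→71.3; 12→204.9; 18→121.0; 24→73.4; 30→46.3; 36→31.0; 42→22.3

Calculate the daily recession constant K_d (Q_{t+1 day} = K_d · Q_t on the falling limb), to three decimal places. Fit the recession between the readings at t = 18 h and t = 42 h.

K_d ≈ 0.184

Between t = 18 h and t = 42 h the flow falls from 121.0 to 22.3 L/s over 4×6 h = 24 h.
Per-interval ratio K = (22.3/121.0)^(1/4) = 0.6552; K_d = K^(24/6) = 0.184.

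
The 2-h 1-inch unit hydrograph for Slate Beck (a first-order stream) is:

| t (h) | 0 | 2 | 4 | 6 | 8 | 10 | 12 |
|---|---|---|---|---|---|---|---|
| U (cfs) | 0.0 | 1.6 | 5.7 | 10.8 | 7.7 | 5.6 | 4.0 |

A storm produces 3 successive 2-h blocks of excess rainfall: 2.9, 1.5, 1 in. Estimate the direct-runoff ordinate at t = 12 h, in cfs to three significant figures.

Q ≈ 27.7 cfs

By discrete convolution, Q_j = Σ (P_i / 1 in) · U_{j−i}.
At t = 12 h (j=6): Q = (2.9/1)·4.0 + (1.5/1)·5.6 + (1/1)·7.7 = 27.7 cfs.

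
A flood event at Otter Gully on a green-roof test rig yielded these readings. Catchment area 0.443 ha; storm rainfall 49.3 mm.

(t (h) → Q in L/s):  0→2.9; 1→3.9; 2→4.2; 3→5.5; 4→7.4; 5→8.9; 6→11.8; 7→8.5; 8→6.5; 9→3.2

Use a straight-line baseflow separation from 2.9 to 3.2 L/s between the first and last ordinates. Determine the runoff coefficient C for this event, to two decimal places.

C ≈ 0.53

ΣQ_DR = 32.30 L/s; V = ΣQ_DR·Δt = 1.163 × 10^5 L.
Runoff depth d = V / A = 26.25 mm.
C = d / P = 26.25 / 49.3 = 0.53.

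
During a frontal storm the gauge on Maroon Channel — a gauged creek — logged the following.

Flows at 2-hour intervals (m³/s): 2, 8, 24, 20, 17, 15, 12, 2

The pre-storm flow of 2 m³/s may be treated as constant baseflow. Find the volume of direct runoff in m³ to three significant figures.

Direct-runoff ordinates (Q − Q_b): 0.0, 6.0, 22.0, 18.0, 15.0, 13.0, 10.0, 0.0 m³/s.
ΣQ_DR = 84.00 m³/s.
With Δt = 2 h = 7200 s, V = ΣQ_DR · Δt = 84.00 × 7200 = 6.05 × 10^5 m³.

V ≈ 6.05 × 10^5 m³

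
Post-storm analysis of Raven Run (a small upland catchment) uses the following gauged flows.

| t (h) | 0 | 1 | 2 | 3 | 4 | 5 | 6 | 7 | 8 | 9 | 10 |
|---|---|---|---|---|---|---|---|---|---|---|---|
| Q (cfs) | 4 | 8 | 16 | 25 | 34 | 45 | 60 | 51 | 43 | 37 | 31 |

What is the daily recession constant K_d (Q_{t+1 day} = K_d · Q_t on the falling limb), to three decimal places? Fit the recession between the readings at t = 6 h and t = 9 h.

K_d ≈ 0.021

Between t = 6 h and t = 9 h the flow falls from 60 to 37 cfs over 3×1 h = 3 h.
Per-interval ratio K = (37/60)^(1/3) = 0.8512; K_d = K^(24/1) = 0.021.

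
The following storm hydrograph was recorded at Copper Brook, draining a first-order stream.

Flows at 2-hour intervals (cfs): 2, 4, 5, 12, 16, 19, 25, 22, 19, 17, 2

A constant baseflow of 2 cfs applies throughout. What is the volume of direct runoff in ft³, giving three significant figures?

Direct-runoff ordinates (Q − Q_b): 0.0, 2.0, 3.0, 10.0, 14.0, 17.0, 23.0, 20.0, 17.0, 15.0, 0.0 cfs.
ΣQ_DR = 121.0 cfs.
With Δt = 2 h = 7200 s, V = ΣQ_DR · Δt = 121.0 × 7200 = 8.71 × 10^5 ft³.

V ≈ 8.71 × 10^5 ft³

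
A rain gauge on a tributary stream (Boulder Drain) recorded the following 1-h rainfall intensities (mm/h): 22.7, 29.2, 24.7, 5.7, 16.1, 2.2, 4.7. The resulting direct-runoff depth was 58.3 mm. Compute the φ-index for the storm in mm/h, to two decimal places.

Only the 4 blocks with intensity above φ contribute runoff: 22.7, 29.2, 24.7, 16.1 mm/h.
Σ(I−φ)·Δt = d  ⇒  (22.7+29.2+24.7+16.1 − 4φ)·1 = 58.3
φ = (92.70 − 58.3/1) / 4 = 8.60 mm/h.

φ ≈ 8.60 mm/h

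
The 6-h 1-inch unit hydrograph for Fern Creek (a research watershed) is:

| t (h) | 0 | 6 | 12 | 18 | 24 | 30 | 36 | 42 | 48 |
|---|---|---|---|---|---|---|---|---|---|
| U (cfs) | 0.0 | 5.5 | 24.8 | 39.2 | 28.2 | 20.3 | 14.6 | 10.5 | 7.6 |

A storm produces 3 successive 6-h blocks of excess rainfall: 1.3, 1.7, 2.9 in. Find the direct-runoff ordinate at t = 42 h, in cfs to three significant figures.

By discrete convolution, Q_j = Σ (P_i / 1 in) · U_{j−i}.
At t = 42 h (j=7): Q = (1.3/1)·10.5 + (1.7/1)·14.6 + (2.9/1)·20.3 = 97.3 cfs.

Q ≈ 97.3 cfs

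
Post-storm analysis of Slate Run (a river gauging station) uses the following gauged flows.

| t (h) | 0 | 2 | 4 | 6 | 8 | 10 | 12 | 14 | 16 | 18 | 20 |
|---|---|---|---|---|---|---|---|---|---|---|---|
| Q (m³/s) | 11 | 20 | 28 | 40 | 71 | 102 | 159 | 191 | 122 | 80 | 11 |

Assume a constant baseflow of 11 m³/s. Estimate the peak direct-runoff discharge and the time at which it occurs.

Subtracting baseflow gives direct-runoff ordinates: 0.0, 9.0, 17.0, 29.0, 60.0, 91.0, 148.0, 180.0, 111.0, 69.0, 0.0 m³/s.
The maximum is 180.0 m³/s, occurring at the reading for t = 14 h.

Q_p = 180.0 m³/s at t = 14 h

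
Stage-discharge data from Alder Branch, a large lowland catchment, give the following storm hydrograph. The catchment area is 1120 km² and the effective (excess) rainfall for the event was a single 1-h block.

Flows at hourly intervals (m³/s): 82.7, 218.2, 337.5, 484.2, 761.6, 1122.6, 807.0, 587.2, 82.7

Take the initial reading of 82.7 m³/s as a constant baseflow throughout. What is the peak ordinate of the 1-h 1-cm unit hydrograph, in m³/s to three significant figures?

Direct runoff: 0.0, 135.5, 254.8, 401.5, 678.9, 1039.9, 724.3, 504.5, 0.0 m³/s; ΣQ_DR = 3739 m³/s, peak = 1039.9 m³/s.
Runoff depth d = ΣQ_DR·Δt / A = 3739 × 3600 / (1120 km²) = 12.02 mm.
The 1-cm UH is the DRH scaled by (10 mm)/d, so U_p = 1039.9 × 10/12.02 = 865 m³/s.

U_p ≈ 865 m³/s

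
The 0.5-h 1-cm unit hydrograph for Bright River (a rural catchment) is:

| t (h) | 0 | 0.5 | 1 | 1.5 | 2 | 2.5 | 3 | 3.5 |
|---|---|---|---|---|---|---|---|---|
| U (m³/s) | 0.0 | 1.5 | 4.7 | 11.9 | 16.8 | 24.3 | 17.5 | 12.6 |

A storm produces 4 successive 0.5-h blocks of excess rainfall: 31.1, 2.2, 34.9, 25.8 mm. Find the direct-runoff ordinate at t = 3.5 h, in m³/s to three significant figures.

By discrete convolution, Q_j = Σ (P_i / 10 mm) · U_{j−i}.
At t = 3.5 h (j=7): Q = (31.1/10)·12.6 + (2.2/10)·17.5 + (34.9/10)·24.3 + (25.8/10)·16.8 = 171 m³/s.

Q ≈ 171 m³/s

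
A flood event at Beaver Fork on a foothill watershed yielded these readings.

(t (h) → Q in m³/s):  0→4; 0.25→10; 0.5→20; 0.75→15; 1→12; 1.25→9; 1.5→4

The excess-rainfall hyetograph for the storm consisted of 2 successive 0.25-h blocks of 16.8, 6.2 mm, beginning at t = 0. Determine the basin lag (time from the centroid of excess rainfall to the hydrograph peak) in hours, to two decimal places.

Centroid of excess rainfall: t_c = Σ P_i·t̄_i / ΣP_i = 0.1924 h (block centres at 0.125, 0.375 h).
Hydrograph peak occurs at t = 0.5 h, so basin lag t_L = 0.5 − 0.1924 = 0.31 h.

t_L ≈ 0.31 h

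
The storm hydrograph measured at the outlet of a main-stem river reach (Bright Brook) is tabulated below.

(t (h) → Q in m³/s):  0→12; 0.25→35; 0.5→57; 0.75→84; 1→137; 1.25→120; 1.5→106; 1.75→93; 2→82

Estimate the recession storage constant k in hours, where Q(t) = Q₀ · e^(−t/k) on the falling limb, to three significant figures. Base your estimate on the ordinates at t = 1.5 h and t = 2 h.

k ≈ 1.95 h

On the falling limb, Q drops from 106 to 82 m³/s between t = 1.5 h and t = 2 h (Δt = 0.5 h).
k = −Δt / ln(Q₂/Q₁) = −0.5 / ln(82/106) = 1.95 h.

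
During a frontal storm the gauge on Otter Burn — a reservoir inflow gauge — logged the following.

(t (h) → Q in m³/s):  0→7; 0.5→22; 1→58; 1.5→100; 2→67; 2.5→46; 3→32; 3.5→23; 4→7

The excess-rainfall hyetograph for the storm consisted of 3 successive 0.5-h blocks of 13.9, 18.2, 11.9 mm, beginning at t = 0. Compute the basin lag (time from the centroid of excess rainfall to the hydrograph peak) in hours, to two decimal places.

t_L ≈ 0.77 h

Centroid of excess rainfall: t_c = Σ P_i·t̄_i / ΣP_i = 0.7273 h (block centres at 0.25, 0.75, 1.25 h).
Hydrograph peak occurs at t = 1.5 h, so basin lag t_L = 1.5 − 0.7273 = 0.77 h.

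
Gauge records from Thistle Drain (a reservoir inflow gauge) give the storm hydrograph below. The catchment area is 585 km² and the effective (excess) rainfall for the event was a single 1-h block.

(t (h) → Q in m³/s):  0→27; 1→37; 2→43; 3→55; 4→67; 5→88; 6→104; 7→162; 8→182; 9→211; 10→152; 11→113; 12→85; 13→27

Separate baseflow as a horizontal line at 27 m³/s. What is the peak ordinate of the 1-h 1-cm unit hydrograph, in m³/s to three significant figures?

U_p ≈ 307 m³/s

Direct runoff: 0.0, 10.0, 16.0, 28.0, 40.0, 61.0, 77.0, 135.0, 155.0, 184.0, 125.0, 86.0, 58.0, 0.0 m³/s; ΣQ_DR = 975.0 m³/s, peak = 184.0 m³/s.
Runoff depth d = ΣQ_DR·Δt / A = 975.0 × 3600 / (585 km²) = 6.000 mm.
The 1-cm UH is the DRH scaled by (10 mm)/d, so U_p = 184.0 × 10/6.000 = 307 m³/s.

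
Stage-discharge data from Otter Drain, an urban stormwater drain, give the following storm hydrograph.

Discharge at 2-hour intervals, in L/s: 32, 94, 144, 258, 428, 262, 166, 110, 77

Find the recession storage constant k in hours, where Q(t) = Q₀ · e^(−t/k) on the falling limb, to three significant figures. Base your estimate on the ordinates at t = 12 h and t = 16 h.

k ≈ 5.21 h

On the falling limb, Q drops from 166 to 77 L/s between t = 12 h and t = 16 h (Δt = 4 h).
k = −Δt / ln(Q₂/Q₁) = −4 / ln(77/166) = 5.21 h.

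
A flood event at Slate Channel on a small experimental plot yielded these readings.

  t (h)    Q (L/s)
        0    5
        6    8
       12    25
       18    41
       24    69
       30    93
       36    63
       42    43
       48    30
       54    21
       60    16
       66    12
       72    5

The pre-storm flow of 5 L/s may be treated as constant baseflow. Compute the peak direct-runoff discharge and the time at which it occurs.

Subtracting baseflow gives direct-runoff ordinates: 0.0, 3.0, 20.0, 36.0, 64.0, 88.0, 58.0, 38.0, 25.0, 16.0, 11.0, 7.0, 0.0 L/s.
The maximum is 88.0 L/s, occurring at the reading for t = 30 h.

Q_p = 88.0 L/s at t = 30 h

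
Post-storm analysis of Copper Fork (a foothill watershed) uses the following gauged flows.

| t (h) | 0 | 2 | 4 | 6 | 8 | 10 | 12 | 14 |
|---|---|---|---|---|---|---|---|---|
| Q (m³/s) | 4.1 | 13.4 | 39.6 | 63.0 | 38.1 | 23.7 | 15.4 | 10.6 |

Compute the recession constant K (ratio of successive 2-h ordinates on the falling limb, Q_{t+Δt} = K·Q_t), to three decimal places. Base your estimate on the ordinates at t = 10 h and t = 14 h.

Using the recession-limb readings at t = 10 h and t = 14 h: Q falls from 23.7 to 10.6 m³/s over 2 intervals.
K = (Q₂/Q₁)^(1/2) = (10.6/23.7)^(1/2) = 0.669.

K ≈ 0.669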